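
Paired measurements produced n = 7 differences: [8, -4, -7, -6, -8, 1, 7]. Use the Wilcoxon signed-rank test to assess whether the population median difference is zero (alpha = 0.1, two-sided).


Step 1: Drop any zero differences (none here) and take |d_i|.
|d| = [8, 4, 7, 6, 8, 1, 7]
Step 2: Midrank |d_i| (ties get averaged ranks).
ranks: |8|->6.5, |4|->2, |7|->4.5, |6|->3, |8|->6.5, |1|->1, |7|->4.5
Step 3: Attach original signs; sum ranks with positive sign and with negative sign.
W+ = 6.5 + 1 + 4.5 = 12
W- = 2 + 4.5 + 3 + 6.5 = 16
(Check: W+ + W- = 28 should equal n(n+1)/2 = 28.)
Step 4: Test statistic W = min(W+, W-) = 12.
Step 5: Ties in |d|, so use the tie-corrected normal approximation.
        E[W] = n(n+1)/4 = 7*8/4 = 14.
        Tie groups: |d|=7 (t=2), |d|=8 (t=2); sum(t^3 - t) = 12.
        Var[W] = n(n+1)(2n+1)/24 - sum(t^3-t)/48 = 840/24 - 12/48 = 34.75.
        z = (W - E[W]) / sqrt(Var[W]) = (12 - 14) / 5.8949 = -0.3393.
        Two-sided p = 2*Phi(z) = 0.734402.
Step 6: alpha = 0.1. fail to reject H0.

W+ = 12, W- = 16, W = min = 12, p = 0.734402, fail to reject H0.


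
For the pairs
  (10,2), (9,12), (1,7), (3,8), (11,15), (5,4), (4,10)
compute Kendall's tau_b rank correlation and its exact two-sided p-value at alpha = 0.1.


Step 1: Enumerate the 21 unordered pairs (i,j) with i<j and classify each by sign(x_j-x_i) * sign(y_j-y_i).
  (1,2):dx=-1,dy=+10->D; (1,3):dx=-9,dy=+5->D; (1,4):dx=-7,dy=+6->D; (1,5):dx=+1,dy=+13->C
  (1,6):dx=-5,dy=+2->D; (1,7):dx=-6,dy=+8->D; (2,3):dx=-8,dy=-5->C; (2,4):dx=-6,dy=-4->C
  (2,5):dx=+2,dy=+3->C; (2,6):dx=-4,dy=-8->C; (2,7):dx=-5,dy=-2->C; (3,4):dx=+2,dy=+1->C
  (3,5):dx=+10,dy=+8->C; (3,6):dx=+4,dy=-3->D; (3,7):dx=+3,dy=+3->C; (4,5):dx=+8,dy=+7->C
  (4,6):dx=+2,dy=-4->D; (4,7):dx=+1,dy=+2->C; (5,6):dx=-6,dy=-11->C; (5,7):dx=-7,dy=-5->C
  (6,7):dx=-1,dy=+6->D
Step 2: C = 13, D = 8, total pairs = 21.
Step 3: tau = (C - D)/(n(n-1)/2) = (13 - 8)/21 = 0.238095.
Step 4: Exact two-sided p-value (enumerate n! = 5040 permutations of y under H0): p = 0.561905.
Step 5: alpha = 0.1. fail to reject H0.

tau_b = 0.2381 (C=13, D=8), p = 0.561905, fail to reject H0.


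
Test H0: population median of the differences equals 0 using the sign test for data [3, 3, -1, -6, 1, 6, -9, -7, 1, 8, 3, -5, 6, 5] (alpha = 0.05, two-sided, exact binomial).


Step 1: Discard zero differences. Original n = 14; n_eff = number of nonzero differences = 14.
Nonzero differences (with sign): +3, +3, -1, -6, +1, +6, -9, -7, +1, +8, +3, -5, +6, +5
Step 2: Count signs: positive = 9, negative = 5.
Step 3: Under H0: P(positive) = 0.5, so the number of positives S ~ Bin(14, 0.5).
Step 4: Two-sided exact p-value = sum of Bin(14,0.5) probabilities at or below the observed probability = 0.423950.
Step 5: alpha = 0.05. fail to reject H0.

n_eff = 14, pos = 9, neg = 5, p = 0.423950, fail to reject H0.


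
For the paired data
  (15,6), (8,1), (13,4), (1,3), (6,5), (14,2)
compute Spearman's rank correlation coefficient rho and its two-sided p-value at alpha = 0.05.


Step 1: Rank x and y separately (midranks; no ties here).
rank(x): 15->6, 8->3, 13->4, 1->1, 6->2, 14->5
rank(y): 6->6, 1->1, 4->4, 3->3, 5->5, 2->2
Step 2: d_i = R_x(i) - R_y(i); compute d_i^2.
  (6-6)^2=0, (3-1)^2=4, (4-4)^2=0, (1-3)^2=4, (2-5)^2=9, (5-2)^2=9
sum(d^2) = 26.
Step 3: rho = 1 - 6*26 / (6*(6^2 - 1)) = 1 - 156/210 = 0.257143.
Step 4: Under H0, t = rho * sqrt((n-2)/(1-rho^2)) = 0.5322 ~ t(4).
Step 5: Two-sided p-value from the t-distribution with 4 df = 0.622787.
Step 6: alpha = 0.05. fail to reject H0.

rho = 0.2571, p = 0.622787, fail to reject H0 at alpha = 0.05.


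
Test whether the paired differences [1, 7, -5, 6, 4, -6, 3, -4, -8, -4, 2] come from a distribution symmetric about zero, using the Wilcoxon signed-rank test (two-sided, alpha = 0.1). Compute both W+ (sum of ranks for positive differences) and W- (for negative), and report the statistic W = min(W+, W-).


Step 1: Drop any zero differences (none here) and take |d_i|.
|d| = [1, 7, 5, 6, 4, 6, 3, 4, 8, 4, 2]
Step 2: Midrank |d_i| (ties get averaged ranks).
ranks: |1|->1, |7|->10, |5|->7, |6|->8.5, |4|->5, |6|->8.5, |3|->3, |4|->5, |8|->11, |4|->5, |2|->2
Step 3: Attach original signs; sum ranks with positive sign and with negative sign.
W+ = 1 + 10 + 8.5 + 5 + 3 + 2 = 29.5
W- = 7 + 8.5 + 5 + 11 + 5 = 36.5
(Check: W+ + W- = 66 should equal n(n+1)/2 = 66.)
Step 4: Test statistic W = min(W+, W-) = 29.5.
Step 5: Ties in |d|, so use the tie-corrected normal approximation.
        E[W] = n(n+1)/4 = 11*12/4 = 33.
        Tie groups: |d|=4 (t=3), |d|=6 (t=2); sum(t^3 - t) = 30.
        Var[W] = n(n+1)(2n+1)/24 - sum(t^3-t)/48 = 3036/24 - 30/48 = 125.875.
        z = (W - E[W]) / sqrt(Var[W]) = (29.5 - 33) / 11.2194 = -0.3120.
        Two-sided p = 2*Phi(z) = 0.755071.
Step 6: alpha = 0.1. fail to reject H0.

W+ = 29.5, W- = 36.5, W = min = 29.5, p = 0.755071, fail to reject H0.


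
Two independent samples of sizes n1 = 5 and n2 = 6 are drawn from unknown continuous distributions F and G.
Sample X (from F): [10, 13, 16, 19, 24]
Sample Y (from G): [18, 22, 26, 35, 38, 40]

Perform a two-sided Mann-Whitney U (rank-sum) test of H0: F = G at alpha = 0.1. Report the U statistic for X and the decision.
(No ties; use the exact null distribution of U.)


Step 1: Combine and sort all 11 observations; assign midranks.
sorted (value, group): (10,X), (13,X), (16,X), (18,Y), (19,X), (22,Y), (24,X), (26,Y), (35,Y), (38,Y), (40,Y)
ranks: 10->1, 13->2, 16->3, 18->4, 19->5, 22->6, 24->7, 26->8, 35->9, 38->10, 40->11
Step 2: Rank sum for X: R1 = 1 + 2 + 3 + 5 + 7 = 18.
Step 3: U_X = R1 - n1(n1+1)/2 = 18 - 5*6/2 = 18 - 15 = 3.
       U_Y = n1*n2 - U_X = 30 - 3 = 27.
Step 4: No ties, so the exact null distribution of U (based on enumerating the C(11,5) = 462 equally likely rank assignments) gives the two-sided p-value.
Step 5: p-value = 0.030303; compare to alpha = 0.1. reject H0.

U_X = 3, p = 0.030303, reject H0 at alpha = 0.1.


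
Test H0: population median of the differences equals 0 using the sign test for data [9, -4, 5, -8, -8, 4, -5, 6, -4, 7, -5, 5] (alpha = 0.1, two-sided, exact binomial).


Step 1: Discard zero differences. Original n = 12; n_eff = number of nonzero differences = 12.
Nonzero differences (with sign): +9, -4, +5, -8, -8, +4, -5, +6, -4, +7, -5, +5
Step 2: Count signs: positive = 6, negative = 6.
Step 3: Under H0: P(positive) = 0.5, so the number of positives S ~ Bin(12, 0.5).
Step 4: Two-sided exact p-value = sum of Bin(12,0.5) probabilities at or below the observed probability = 1.000000.
Step 5: alpha = 0.1. fail to reject H0.

n_eff = 12, pos = 6, neg = 6, p = 1.000000, fail to reject H0.


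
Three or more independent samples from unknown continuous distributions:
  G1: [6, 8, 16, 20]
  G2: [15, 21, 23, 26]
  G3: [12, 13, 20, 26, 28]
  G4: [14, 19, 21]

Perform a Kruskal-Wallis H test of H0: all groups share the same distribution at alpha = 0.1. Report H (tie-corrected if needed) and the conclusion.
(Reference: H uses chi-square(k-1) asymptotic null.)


Step 1: Combine all N = 16 observations and assign midranks.
sorted (value, group, rank): (6,G1,1), (8,G1,2), (12,G3,3), (13,G3,4), (14,G4,5), (15,G2,6), (16,G1,7), (19,G4,8), (20,G1,9.5), (20,G3,9.5), (21,G2,11.5), (21,G4,11.5), (23,G2,13), (26,G2,14.5), (26,G3,14.5), (28,G3,16)
Step 2: Sum ranks within each group.
R_1 = 19.5 (n_1 = 4)
R_2 = 45 (n_2 = 4)
R_3 = 47 (n_3 = 5)
R_4 = 24.5 (n_4 = 3)
Step 3: H = 12/(N(N+1)) * sum(R_i^2/n_i) - 3(N+1)
     = 12/(16*17) * (19.5^2/4 + 45^2/4 + 47^2/5 + 24.5^2/3) - 3*17
     = 0.044118 * 1243.2 - 51
     = 3.846875.
Step 4: Ties present; correction factor C = 1 - 18/(16^3 - 16) = 0.995588. Corrected H = 3.846875 / 0.995588 = 3.863922.
Step 5: Under H0, H ~ chi^2(3); p-value = 0.276538.
Step 6: alpha = 0.1. fail to reject H0.

H = 3.8639, df = 3, p = 0.276538, fail to reject H0.


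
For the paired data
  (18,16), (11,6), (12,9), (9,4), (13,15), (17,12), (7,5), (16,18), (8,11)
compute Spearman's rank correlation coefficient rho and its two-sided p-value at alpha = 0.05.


Step 1: Rank x and y separately (midranks; no ties here).
rank(x): 18->9, 11->4, 12->5, 9->3, 13->6, 17->8, 7->1, 16->7, 8->2
rank(y): 16->8, 6->3, 9->4, 4->1, 15->7, 12->6, 5->2, 18->9, 11->5
Step 2: d_i = R_x(i) - R_y(i); compute d_i^2.
  (9-8)^2=1, (4-3)^2=1, (5-4)^2=1, (3-1)^2=4, (6-7)^2=1, (8-6)^2=4, (1-2)^2=1, (7-9)^2=4, (2-5)^2=9
sum(d^2) = 26.
Step 3: rho = 1 - 6*26 / (9*(9^2 - 1)) = 1 - 156/720 = 0.783333.
Step 4: Under H0, t = rho * sqrt((n-2)/(1-rho^2)) = 3.3341 ~ t(7).
Step 5: Two-sided p-value from the t-distribution with 7 df = 0.012520.
Step 6: alpha = 0.05. reject H0.

rho = 0.7833, p = 0.012520, reject H0 at alpha = 0.05.


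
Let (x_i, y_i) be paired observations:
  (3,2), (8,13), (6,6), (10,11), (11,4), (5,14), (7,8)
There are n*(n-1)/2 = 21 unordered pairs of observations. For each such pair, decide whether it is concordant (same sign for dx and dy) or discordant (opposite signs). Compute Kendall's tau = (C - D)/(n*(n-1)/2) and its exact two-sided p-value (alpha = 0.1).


Step 1: Enumerate the 21 unordered pairs (i,j) with i<j and classify each by sign(x_j-x_i) * sign(y_j-y_i).
  (1,2):dx=+5,dy=+11->C; (1,3):dx=+3,dy=+4->C; (1,4):dx=+7,dy=+9->C; (1,5):dx=+8,dy=+2->C
  (1,6):dx=+2,dy=+12->C; (1,7):dx=+4,dy=+6->C; (2,3):dx=-2,dy=-7->C; (2,4):dx=+2,dy=-2->D
  (2,5):dx=+3,dy=-9->D; (2,6):dx=-3,dy=+1->D; (2,7):dx=-1,dy=-5->C; (3,4):dx=+4,dy=+5->C
  (3,5):dx=+5,dy=-2->D; (3,6):dx=-1,dy=+8->D; (3,7):dx=+1,dy=+2->C; (4,5):dx=+1,dy=-7->D
  (4,6):dx=-5,dy=+3->D; (4,7):dx=-3,dy=-3->C; (5,6):dx=-6,dy=+10->D; (5,7):dx=-4,dy=+4->D
  (6,7):dx=+2,dy=-6->D
Step 2: C = 11, D = 10, total pairs = 21.
Step 3: tau = (C - D)/(n(n-1)/2) = (11 - 10)/21 = 0.047619.
Step 4: Exact two-sided p-value (enumerate n! = 5040 permutations of y under H0): p = 1.000000.
Step 5: alpha = 0.1. fail to reject H0.

tau_b = 0.0476 (C=11, D=10), p = 1.000000, fail to reject H0.


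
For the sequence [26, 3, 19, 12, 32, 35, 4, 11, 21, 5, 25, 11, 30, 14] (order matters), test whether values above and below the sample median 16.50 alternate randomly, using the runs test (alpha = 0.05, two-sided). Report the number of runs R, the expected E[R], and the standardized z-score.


Step 1: Compute median = 16.50; label A = above, B = below.
Labels in order: ABABAABBABABAB  (n_A = 7, n_B = 7)
Step 2: Count runs R = 12.
Step 3: Under H0 (random ordering), E[R] = 2*n_A*n_B/(n_A+n_B) + 1 = 2*7*7/14 + 1 = 8.0000.
        Var[R] = 2*n_A*n_B*(2*n_A*n_B - n_A - n_B) / ((n_A+n_B)^2 * (n_A+n_B-1)) = 8232/2548 = 3.2308.
        SD[R] = 1.7974.
Step 4: Continuity-corrected z = (R - 0.5 - E[R]) / SD[R] = (12 - 0.5 - 8.0000) / 1.7974 = 1.9472.
Step 5: Two-sided p-value via normal approximation = 2*(1 - Phi(|z|)) = 0.051508.
Step 6: alpha = 0.05. fail to reject H0.

R = 12, z = 1.9472, p = 0.051508, fail to reject H0.


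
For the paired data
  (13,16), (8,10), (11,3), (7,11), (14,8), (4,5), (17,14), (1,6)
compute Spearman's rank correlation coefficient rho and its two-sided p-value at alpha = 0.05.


Step 1: Rank x and y separately (midranks; no ties here).
rank(x): 13->6, 8->4, 11->5, 7->3, 14->7, 4->2, 17->8, 1->1
rank(y): 16->8, 10->5, 3->1, 11->6, 8->4, 5->2, 14->7, 6->3
Step 2: d_i = R_x(i) - R_y(i); compute d_i^2.
  (6-8)^2=4, (4-5)^2=1, (5-1)^2=16, (3-6)^2=9, (7-4)^2=9, (2-2)^2=0, (8-7)^2=1, (1-3)^2=4
sum(d^2) = 44.
Step 3: rho = 1 - 6*44 / (8*(8^2 - 1)) = 1 - 264/504 = 0.476190.
Step 4: Under H0, t = rho * sqrt((n-2)/(1-rho^2)) = 1.3265 ~ t(6).
Step 5: Two-sided p-value from the t-distribution with 6 df = 0.232936.
Step 6: alpha = 0.05. fail to reject H0.

rho = 0.4762, p = 0.232936, fail to reject H0 at alpha = 0.05.


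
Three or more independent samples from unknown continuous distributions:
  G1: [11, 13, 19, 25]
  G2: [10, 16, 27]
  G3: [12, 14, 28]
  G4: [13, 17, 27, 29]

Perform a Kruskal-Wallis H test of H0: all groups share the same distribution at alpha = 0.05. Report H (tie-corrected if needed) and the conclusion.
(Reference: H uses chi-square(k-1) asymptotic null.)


Step 1: Combine all N = 14 observations and assign midranks.
sorted (value, group, rank): (10,G2,1), (11,G1,2), (12,G3,3), (13,G1,4.5), (13,G4,4.5), (14,G3,6), (16,G2,7), (17,G4,8), (19,G1,9), (25,G1,10), (27,G2,11.5), (27,G4,11.5), (28,G3,13), (29,G4,14)
Step 2: Sum ranks within each group.
R_1 = 25.5 (n_1 = 4)
R_2 = 19.5 (n_2 = 3)
R_3 = 22 (n_3 = 3)
R_4 = 38 (n_4 = 4)
Step 3: H = 12/(N(N+1)) * sum(R_i^2/n_i) - 3(N+1)
     = 12/(14*15) * (25.5^2/4 + 19.5^2/3 + 22^2/3 + 38^2/4) - 3*15
     = 0.057143 * 811.646 - 45
     = 1.379762.
Step 4: Ties present; correction factor C = 1 - 12/(14^3 - 14) = 0.995604. Corrected H = 1.379762 / 0.995604 = 1.385854.
Step 5: Under H0, H ~ chi^2(3); p-value = 0.708854.
Step 6: alpha = 0.05. fail to reject H0.

H = 1.3859, df = 3, p = 0.708854, fail to reject H0.


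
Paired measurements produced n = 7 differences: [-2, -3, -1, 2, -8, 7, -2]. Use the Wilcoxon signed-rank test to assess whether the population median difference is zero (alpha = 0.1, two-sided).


Step 1: Drop any zero differences (none here) and take |d_i|.
|d| = [2, 3, 1, 2, 8, 7, 2]
Step 2: Midrank |d_i| (ties get averaged ranks).
ranks: |2|->3, |3|->5, |1|->1, |2|->3, |8|->7, |7|->6, |2|->3
Step 3: Attach original signs; sum ranks with positive sign and with negative sign.
W+ = 3 + 6 = 9
W- = 3 + 5 + 1 + 7 + 3 = 19
(Check: W+ + W- = 28 should equal n(n+1)/2 = 28.)
Step 4: Test statistic W = min(W+, W-) = 9.
Step 5: Ties in |d|, so use the tie-corrected normal approximation.
        E[W] = n(n+1)/4 = 7*8/4 = 14.
        Tie groups: |d|=2 (t=3); sum(t^3 - t) = 24.
        Var[W] = n(n+1)(2n+1)/24 - sum(t^3-t)/48 = 840/24 - 24/48 = 34.5.
        z = (W - E[W]) / sqrt(Var[W]) = (9 - 14) / 5.8737 = -0.8513.
        Two-sided p = 2*Phi(z) = 0.394627.
Step 6: alpha = 0.1. fail to reject H0.

W+ = 9, W- = 19, W = min = 9, p = 0.394627, fail to reject H0.


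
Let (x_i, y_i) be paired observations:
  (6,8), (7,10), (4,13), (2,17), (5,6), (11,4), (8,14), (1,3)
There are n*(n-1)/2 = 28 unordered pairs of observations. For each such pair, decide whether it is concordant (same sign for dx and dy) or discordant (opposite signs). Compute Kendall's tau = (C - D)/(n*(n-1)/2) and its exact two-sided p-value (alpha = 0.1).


Step 1: Enumerate the 28 unordered pairs (i,j) with i<j and classify each by sign(x_j-x_i) * sign(y_j-y_i).
  (1,2):dx=+1,dy=+2->C; (1,3):dx=-2,dy=+5->D; (1,4):dx=-4,dy=+9->D; (1,5):dx=-1,dy=-2->C
  (1,6):dx=+5,dy=-4->D; (1,7):dx=+2,dy=+6->C; (1,8):dx=-5,dy=-5->C; (2,3):dx=-3,dy=+3->D
  (2,4):dx=-5,dy=+7->D; (2,5):dx=-2,dy=-4->C; (2,6):dx=+4,dy=-6->D; (2,7):dx=+1,dy=+4->C
  (2,8):dx=-6,dy=-7->C; (3,4):dx=-2,dy=+4->D; (3,5):dx=+1,dy=-7->D; (3,6):dx=+7,dy=-9->D
  (3,7):dx=+4,dy=+1->C; (3,8):dx=-3,dy=-10->C; (4,5):dx=+3,dy=-11->D; (4,6):dx=+9,dy=-13->D
  (4,7):dx=+6,dy=-3->D; (4,8):dx=-1,dy=-14->C; (5,6):dx=+6,dy=-2->D; (5,7):dx=+3,dy=+8->C
  (5,8):dx=-4,dy=-3->C; (6,7):dx=-3,dy=+10->D; (6,8):dx=-10,dy=-1->C; (7,8):dx=-7,dy=-11->C
Step 2: C = 14, D = 14, total pairs = 28.
Step 3: tau = (C - D)/(n(n-1)/2) = (14 - 14)/28 = 0.000000.
Step 4: Exact two-sided p-value (enumerate n! = 40320 permutations of y under H0): p = 1.000000.
Step 5: alpha = 0.1. fail to reject H0.

tau_b = 0.0000 (C=14, D=14), p = 1.000000, fail to reject H0.


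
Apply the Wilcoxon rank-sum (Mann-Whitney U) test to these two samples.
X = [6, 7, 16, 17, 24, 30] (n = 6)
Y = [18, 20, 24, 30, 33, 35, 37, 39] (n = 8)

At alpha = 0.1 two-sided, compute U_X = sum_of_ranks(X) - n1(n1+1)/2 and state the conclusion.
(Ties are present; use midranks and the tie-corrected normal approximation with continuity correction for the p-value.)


Step 1: Combine and sort all 14 observations; assign midranks.
sorted (value, group): (6,X), (7,X), (16,X), (17,X), (18,Y), (20,Y), (24,X), (24,Y), (30,X), (30,Y), (33,Y), (35,Y), (37,Y), (39,Y)
ranks: 6->1, 7->2, 16->3, 17->4, 18->5, 20->6, 24->7.5, 24->7.5, 30->9.5, 30->9.5, 33->11, 35->12, 37->13, 39->14
Step 2: Rank sum for X: R1 = 1 + 2 + 3 + 4 + 7.5 + 9.5 = 27.
Step 3: U_X = R1 - n1(n1+1)/2 = 27 - 6*7/2 = 27 - 21 = 6.
       U_Y = n1*n2 - U_X = 48 - 6 = 42.
Step 4: Ties are present, so use the tie-corrected normal approximation (with continuity correction) for the p-value.
Step 5: p-value = 0.023560; compare to alpha = 0.1. reject H0.

U_X = 6, p = 0.023560, reject H0 at alpha = 0.1.


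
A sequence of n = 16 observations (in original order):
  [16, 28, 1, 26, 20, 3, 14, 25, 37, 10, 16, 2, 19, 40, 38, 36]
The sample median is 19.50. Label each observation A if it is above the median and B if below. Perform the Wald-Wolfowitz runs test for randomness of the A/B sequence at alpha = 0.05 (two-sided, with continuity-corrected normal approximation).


Step 1: Compute median = 19.50; label A = above, B = below.
Labels in order: BABAABBAABBBBAAA  (n_A = 8, n_B = 8)
Step 2: Count runs R = 8.
Step 3: Under H0 (random ordering), E[R] = 2*n_A*n_B/(n_A+n_B) + 1 = 2*8*8/16 + 1 = 9.0000.
        Var[R] = 2*n_A*n_B*(2*n_A*n_B - n_A - n_B) / ((n_A+n_B)^2 * (n_A+n_B-1)) = 14336/3840 = 3.7333.
        SD[R] = 1.9322.
Step 4: Continuity-corrected z = (R + 0.5 - E[R]) / SD[R] = (8 + 0.5 - 9.0000) / 1.9322 = -0.2588.
Step 5: Two-sided p-value via normal approximation = 2*(1 - Phi(|z|)) = 0.795809.
Step 6: alpha = 0.05. fail to reject H0.

R = 8, z = -0.2588, p = 0.795809, fail to reject H0.


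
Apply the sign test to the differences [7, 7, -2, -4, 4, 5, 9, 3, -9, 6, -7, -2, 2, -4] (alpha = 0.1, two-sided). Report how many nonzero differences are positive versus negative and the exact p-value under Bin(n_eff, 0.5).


Step 1: Discard zero differences. Original n = 14; n_eff = number of nonzero differences = 14.
Nonzero differences (with sign): +7, +7, -2, -4, +4, +5, +9, +3, -9, +6, -7, -2, +2, -4
Step 2: Count signs: positive = 8, negative = 6.
Step 3: Under H0: P(positive) = 0.5, so the number of positives S ~ Bin(14, 0.5).
Step 4: Two-sided exact p-value = sum of Bin(14,0.5) probabilities at or below the observed probability = 0.790527.
Step 5: alpha = 0.1. fail to reject H0.

n_eff = 14, pos = 8, neg = 6, p = 0.790527, fail to reject H0.


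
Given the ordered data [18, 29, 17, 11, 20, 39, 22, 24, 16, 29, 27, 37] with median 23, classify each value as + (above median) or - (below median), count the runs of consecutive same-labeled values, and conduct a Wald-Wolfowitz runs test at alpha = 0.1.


Step 1: Compute median = 23; label A = above, B = below.
Labels in order: BABBBABABAAA  (n_A = 6, n_B = 6)
Step 2: Count runs R = 8.
Step 3: Under H0 (random ordering), E[R] = 2*n_A*n_B/(n_A+n_B) + 1 = 2*6*6/12 + 1 = 7.0000.
        Var[R] = 2*n_A*n_B*(2*n_A*n_B - n_A - n_B) / ((n_A+n_B)^2 * (n_A+n_B-1)) = 4320/1584 = 2.7273.
        SD[R] = 1.6514.
Step 4: Continuity-corrected z = (R - 0.5 - E[R]) / SD[R] = (8 - 0.5 - 7.0000) / 1.6514 = 0.3028.
Step 5: Two-sided p-value via normal approximation = 2*(1 - Phi(|z|)) = 0.762069.
Step 6: alpha = 0.1. fail to reject H0.

R = 8, z = 0.3028, p = 0.762069, fail to reject H0.


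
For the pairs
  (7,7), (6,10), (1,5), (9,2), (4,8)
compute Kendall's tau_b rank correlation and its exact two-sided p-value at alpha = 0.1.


Step 1: Enumerate the 10 unordered pairs (i,j) with i<j and classify each by sign(x_j-x_i) * sign(y_j-y_i).
  (1,2):dx=-1,dy=+3->D; (1,3):dx=-6,dy=-2->C; (1,4):dx=+2,dy=-5->D; (1,5):dx=-3,dy=+1->D
  (2,3):dx=-5,dy=-5->C; (2,4):dx=+3,dy=-8->D; (2,5):dx=-2,dy=-2->C; (3,4):dx=+8,dy=-3->D
  (3,5):dx=+3,dy=+3->C; (4,5):dx=-5,dy=+6->D
Step 2: C = 4, D = 6, total pairs = 10.
Step 3: tau = (C - D)/(n(n-1)/2) = (4 - 6)/10 = -0.200000.
Step 4: Exact two-sided p-value (enumerate n! = 120 permutations of y under H0): p = 0.816667.
Step 5: alpha = 0.1. fail to reject H0.

tau_b = -0.2000 (C=4, D=6), p = 0.816667, fail to reject H0.


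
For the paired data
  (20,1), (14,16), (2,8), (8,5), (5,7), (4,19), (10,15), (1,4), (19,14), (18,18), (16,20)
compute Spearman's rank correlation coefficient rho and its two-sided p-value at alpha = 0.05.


Step 1: Rank x and y separately (midranks; no ties here).
rank(x): 20->11, 14->7, 2->2, 8->5, 5->4, 4->3, 10->6, 1->1, 19->10, 18->9, 16->8
rank(y): 1->1, 16->8, 8->5, 5->3, 7->4, 19->10, 15->7, 4->2, 14->6, 18->9, 20->11
Step 2: d_i = R_x(i) - R_y(i); compute d_i^2.
  (11-1)^2=100, (7-8)^2=1, (2-5)^2=9, (5-3)^2=4, (4-4)^2=0, (3-10)^2=49, (6-7)^2=1, (1-2)^2=1, (10-6)^2=16, (9-9)^2=0, (8-11)^2=9
sum(d^2) = 190.
Step 3: rho = 1 - 6*190 / (11*(11^2 - 1)) = 1 - 1140/1320 = 0.136364.
Step 4: Under H0, t = rho * sqrt((n-2)/(1-rho^2)) = 0.4129 ~ t(9).
Step 5: Two-sided p-value from the t-distribution with 9 df = 0.689309.
Step 6: alpha = 0.05. fail to reject H0.

rho = 0.1364, p = 0.689309, fail to reject H0 at alpha = 0.05.


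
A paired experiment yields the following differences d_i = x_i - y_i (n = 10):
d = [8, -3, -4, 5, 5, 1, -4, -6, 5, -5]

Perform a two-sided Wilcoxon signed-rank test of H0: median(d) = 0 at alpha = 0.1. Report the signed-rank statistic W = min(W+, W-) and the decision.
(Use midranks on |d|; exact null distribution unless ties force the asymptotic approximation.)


Step 1: Drop any zero differences (none here) and take |d_i|.
|d| = [8, 3, 4, 5, 5, 1, 4, 6, 5, 5]
Step 2: Midrank |d_i| (ties get averaged ranks).
ranks: |8|->10, |3|->2, |4|->3.5, |5|->6.5, |5|->6.5, |1|->1, |4|->3.5, |6|->9, |5|->6.5, |5|->6.5
Step 3: Attach original signs; sum ranks with positive sign and with negative sign.
W+ = 10 + 6.5 + 6.5 + 1 + 6.5 = 30.5
W- = 2 + 3.5 + 3.5 + 9 + 6.5 = 24.5
(Check: W+ + W- = 55 should equal n(n+1)/2 = 55.)
Step 4: Test statistic W = min(W+, W-) = 24.5.
Step 5: Ties in |d|, so use the tie-corrected normal approximation.
        E[W] = n(n+1)/4 = 10*11/4 = 27.5.
        Tie groups: |d|=4 (t=2), |d|=5 (t=4); sum(t^3 - t) = 66.
        Var[W] = n(n+1)(2n+1)/24 - sum(t^3-t)/48 = 2310/24 - 66/48 = 94.875.
        z = (W - E[W]) / sqrt(Var[W]) = (24.5 - 27.5) / 9.7404 = -0.3080.
        Two-sided p = 2*Phi(z) = 0.758085.
Step 6: alpha = 0.1. fail to reject H0.

W+ = 30.5, W- = 24.5, W = min = 24.5, p = 0.758085, fail to reject H0.


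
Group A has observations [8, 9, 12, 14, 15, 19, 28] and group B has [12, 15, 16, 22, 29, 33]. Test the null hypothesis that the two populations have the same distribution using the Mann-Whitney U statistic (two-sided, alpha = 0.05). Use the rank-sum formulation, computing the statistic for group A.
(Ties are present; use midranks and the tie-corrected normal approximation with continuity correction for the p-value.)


Step 1: Combine and sort all 13 observations; assign midranks.
sorted (value, group): (8,X), (9,X), (12,X), (12,Y), (14,X), (15,X), (15,Y), (16,Y), (19,X), (22,Y), (28,X), (29,Y), (33,Y)
ranks: 8->1, 9->2, 12->3.5, 12->3.5, 14->5, 15->6.5, 15->6.5, 16->8, 19->9, 22->10, 28->11, 29->12, 33->13
Step 2: Rank sum for X: R1 = 1 + 2 + 3.5 + 5 + 6.5 + 9 + 11 = 38.
Step 3: U_X = R1 - n1(n1+1)/2 = 38 - 7*8/2 = 38 - 28 = 10.
       U_Y = n1*n2 - U_X = 42 - 10 = 32.
Step 4: Ties are present, so use the tie-corrected normal approximation (with continuity correction) for the p-value.
Step 5: p-value = 0.132546; compare to alpha = 0.05. fail to reject H0.

U_X = 10, p = 0.132546, fail to reject H0 at alpha = 0.05.


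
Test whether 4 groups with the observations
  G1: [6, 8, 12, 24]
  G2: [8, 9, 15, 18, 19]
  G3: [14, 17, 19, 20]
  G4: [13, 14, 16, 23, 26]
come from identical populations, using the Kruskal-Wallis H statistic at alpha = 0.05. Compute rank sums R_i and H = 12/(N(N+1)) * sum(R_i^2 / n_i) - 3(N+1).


Step 1: Combine all N = 18 observations and assign midranks.
sorted (value, group, rank): (6,G1,1), (8,G1,2.5), (8,G2,2.5), (9,G2,4), (12,G1,5), (13,G4,6), (14,G3,7.5), (14,G4,7.5), (15,G2,9), (16,G4,10), (17,G3,11), (18,G2,12), (19,G2,13.5), (19,G3,13.5), (20,G3,15), (23,G4,16), (24,G1,17), (26,G4,18)
Step 2: Sum ranks within each group.
R_1 = 25.5 (n_1 = 4)
R_2 = 41 (n_2 = 5)
R_3 = 47 (n_3 = 4)
R_4 = 57.5 (n_4 = 5)
Step 3: H = 12/(N(N+1)) * sum(R_i^2/n_i) - 3(N+1)
     = 12/(18*19) * (25.5^2/4 + 41^2/5 + 47^2/4 + 57.5^2/5) - 3*19
     = 0.035088 * 1712.26 - 57
     = 3.079386.
Step 4: Ties present; correction factor C = 1 - 18/(18^3 - 18) = 0.996904. Corrected H = 3.079386 / 0.996904 = 3.088949.
Step 5: Under H0, H ~ chi^2(3); p-value = 0.378113.
Step 6: alpha = 0.05. fail to reject H0.

H = 3.0889, df = 3, p = 0.378113, fail to reject H0.


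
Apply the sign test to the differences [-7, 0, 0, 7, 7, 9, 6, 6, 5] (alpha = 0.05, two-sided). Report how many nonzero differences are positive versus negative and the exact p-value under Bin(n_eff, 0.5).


Step 1: Discard zero differences. Original n = 9; n_eff = number of nonzero differences = 7.
Nonzero differences (with sign): -7, +7, +7, +9, +6, +6, +5
Step 2: Count signs: positive = 6, negative = 1.
Step 3: Under H0: P(positive) = 0.5, so the number of positives S ~ Bin(7, 0.5).
Step 4: Two-sided exact p-value = sum of Bin(7,0.5) probabilities at or below the observed probability = 0.125000.
Step 5: alpha = 0.05. fail to reject H0.

n_eff = 7, pos = 6, neg = 1, p = 0.125000, fail to reject H0.


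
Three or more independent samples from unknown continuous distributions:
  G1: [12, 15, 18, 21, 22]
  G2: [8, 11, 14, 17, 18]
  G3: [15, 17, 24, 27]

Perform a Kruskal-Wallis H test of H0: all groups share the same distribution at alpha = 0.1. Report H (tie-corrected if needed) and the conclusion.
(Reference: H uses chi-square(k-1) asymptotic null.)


Step 1: Combine all N = 14 observations and assign midranks.
sorted (value, group, rank): (8,G2,1), (11,G2,2), (12,G1,3), (14,G2,4), (15,G1,5.5), (15,G3,5.5), (17,G2,7.5), (17,G3,7.5), (18,G1,9.5), (18,G2,9.5), (21,G1,11), (22,G1,12), (24,G3,13), (27,G3,14)
Step 2: Sum ranks within each group.
R_1 = 41 (n_1 = 5)
R_2 = 24 (n_2 = 5)
R_3 = 40 (n_3 = 4)
Step 3: H = 12/(N(N+1)) * sum(R_i^2/n_i) - 3(N+1)
     = 12/(14*15) * (41^2/5 + 24^2/5 + 40^2/4) - 3*15
     = 0.057143 * 851.4 - 45
     = 3.651429.
Step 4: Ties present; correction factor C = 1 - 18/(14^3 - 14) = 0.993407. Corrected H = 3.651429 / 0.993407 = 3.675664.
Step 5: Under H0, H ~ chi^2(2); p-value = 0.159162.
Step 6: alpha = 0.1. fail to reject H0.

H = 3.6757, df = 2, p = 0.159162, fail to reject H0.


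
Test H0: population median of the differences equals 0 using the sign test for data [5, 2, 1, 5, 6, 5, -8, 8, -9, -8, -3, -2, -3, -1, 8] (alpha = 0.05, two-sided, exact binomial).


Step 1: Discard zero differences. Original n = 15; n_eff = number of nonzero differences = 15.
Nonzero differences (with sign): +5, +2, +1, +5, +6, +5, -8, +8, -9, -8, -3, -2, -3, -1, +8
Step 2: Count signs: positive = 8, negative = 7.
Step 3: Under H0: P(positive) = 0.5, so the number of positives S ~ Bin(15, 0.5).
Step 4: Two-sided exact p-value = sum of Bin(15,0.5) probabilities at or below the observed probability = 1.000000.
Step 5: alpha = 0.05. fail to reject H0.

n_eff = 15, pos = 8, neg = 7, p = 1.000000, fail to reject H0.


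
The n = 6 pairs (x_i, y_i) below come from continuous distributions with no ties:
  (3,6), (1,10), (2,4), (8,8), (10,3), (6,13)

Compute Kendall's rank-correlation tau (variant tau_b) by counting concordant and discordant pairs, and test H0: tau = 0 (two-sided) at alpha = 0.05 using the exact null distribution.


Step 1: Enumerate the 15 unordered pairs (i,j) with i<j and classify each by sign(x_j-x_i) * sign(y_j-y_i).
  (1,2):dx=-2,dy=+4->D; (1,3):dx=-1,dy=-2->C; (1,4):dx=+5,dy=+2->C; (1,5):dx=+7,dy=-3->D
  (1,6):dx=+3,dy=+7->C; (2,3):dx=+1,dy=-6->D; (2,4):dx=+7,dy=-2->D; (2,5):dx=+9,dy=-7->D
  (2,6):dx=+5,dy=+3->C; (3,4):dx=+6,dy=+4->C; (3,5):dx=+8,dy=-1->D; (3,6):dx=+4,dy=+9->C
  (4,5):dx=+2,dy=-5->D; (4,6):dx=-2,dy=+5->D; (5,6):dx=-4,dy=+10->D
Step 2: C = 6, D = 9, total pairs = 15.
Step 3: tau = (C - D)/(n(n-1)/2) = (6 - 9)/15 = -0.200000.
Step 4: Exact two-sided p-value (enumerate n! = 720 permutations of y under H0): p = 0.719444.
Step 5: alpha = 0.05. fail to reject H0.

tau_b = -0.2000 (C=6, D=9), p = 0.719444, fail to reject H0.


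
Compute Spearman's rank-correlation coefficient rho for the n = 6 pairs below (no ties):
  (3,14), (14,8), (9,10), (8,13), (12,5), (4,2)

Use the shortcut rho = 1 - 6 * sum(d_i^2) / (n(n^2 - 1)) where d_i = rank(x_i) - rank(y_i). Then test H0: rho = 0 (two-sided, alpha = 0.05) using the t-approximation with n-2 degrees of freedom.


Step 1: Rank x and y separately (midranks; no ties here).
rank(x): 3->1, 14->6, 9->4, 8->3, 12->5, 4->2
rank(y): 14->6, 8->3, 10->4, 13->5, 5->2, 2->1
Step 2: d_i = R_x(i) - R_y(i); compute d_i^2.
  (1-6)^2=25, (6-3)^2=9, (4-4)^2=0, (3-5)^2=4, (5-2)^2=9, (2-1)^2=1
sum(d^2) = 48.
Step 3: rho = 1 - 6*48 / (6*(6^2 - 1)) = 1 - 288/210 = -0.371429.
Step 4: Under H0, t = rho * sqrt((n-2)/(1-rho^2)) = -0.8001 ~ t(4).
Step 5: Two-sided p-value from the t-distribution with 4 df = 0.468478.
Step 6: alpha = 0.05. fail to reject H0.

rho = -0.3714, p = 0.468478, fail to reject H0 at alpha = 0.05.


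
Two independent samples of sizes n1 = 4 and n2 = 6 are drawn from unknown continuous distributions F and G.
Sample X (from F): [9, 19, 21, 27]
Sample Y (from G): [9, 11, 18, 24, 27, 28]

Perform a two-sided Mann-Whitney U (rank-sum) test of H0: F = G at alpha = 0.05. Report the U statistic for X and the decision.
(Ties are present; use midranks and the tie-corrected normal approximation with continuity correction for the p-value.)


Step 1: Combine and sort all 10 observations; assign midranks.
sorted (value, group): (9,X), (9,Y), (11,Y), (18,Y), (19,X), (21,X), (24,Y), (27,X), (27,Y), (28,Y)
ranks: 9->1.5, 9->1.5, 11->3, 18->4, 19->5, 21->6, 24->7, 27->8.5, 27->8.5, 28->10
Step 2: Rank sum for X: R1 = 1.5 + 5 + 6 + 8.5 = 21.
Step 3: U_X = R1 - n1(n1+1)/2 = 21 - 4*5/2 = 21 - 10 = 11.
       U_Y = n1*n2 - U_X = 24 - 11 = 13.
Step 4: Ties are present, so use the tie-corrected normal approximation (with continuity correction) for the p-value.
Step 5: p-value = 0.914589; compare to alpha = 0.05. fail to reject H0.

U_X = 11, p = 0.914589, fail to reject H0 at alpha = 0.05.


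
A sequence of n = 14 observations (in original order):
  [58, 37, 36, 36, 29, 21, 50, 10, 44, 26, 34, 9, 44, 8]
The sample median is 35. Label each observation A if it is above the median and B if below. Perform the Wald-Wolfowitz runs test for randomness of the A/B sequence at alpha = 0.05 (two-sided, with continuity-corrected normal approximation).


Step 1: Compute median = 35; label A = above, B = below.
Labels in order: AAAABBABABBBAB  (n_A = 7, n_B = 7)
Step 2: Count runs R = 8.
Step 3: Under H0 (random ordering), E[R] = 2*n_A*n_B/(n_A+n_B) + 1 = 2*7*7/14 + 1 = 8.0000.
        Var[R] = 2*n_A*n_B*(2*n_A*n_B - n_A - n_B) / ((n_A+n_B)^2 * (n_A+n_B-1)) = 8232/2548 = 3.2308.
        SD[R] = 1.7974.
Step 4: R = E[R], so z = 0 with no continuity correction.
Step 5: Two-sided p-value via normal approximation = 2*(1 - Phi(|z|)) = 1.000000.
Step 6: alpha = 0.05. fail to reject H0.

R = 8, z = 0.0000, p = 1.000000, fail to reject H0.


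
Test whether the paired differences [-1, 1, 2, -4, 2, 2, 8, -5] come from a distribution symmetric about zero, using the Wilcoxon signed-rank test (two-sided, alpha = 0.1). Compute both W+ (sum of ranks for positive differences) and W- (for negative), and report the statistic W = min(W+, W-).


Step 1: Drop any zero differences (none here) and take |d_i|.
|d| = [1, 1, 2, 4, 2, 2, 8, 5]
Step 2: Midrank |d_i| (ties get averaged ranks).
ranks: |1|->1.5, |1|->1.5, |2|->4, |4|->6, |2|->4, |2|->4, |8|->8, |5|->7
Step 3: Attach original signs; sum ranks with positive sign and with negative sign.
W+ = 1.5 + 4 + 4 + 4 + 8 = 21.5
W- = 1.5 + 6 + 7 = 14.5
(Check: W+ + W- = 36 should equal n(n+1)/2 = 36.)
Step 4: Test statistic W = min(W+, W-) = 14.5.
Step 5: Ties in |d|, so use the tie-corrected normal approximation.
        E[W] = n(n+1)/4 = 8*9/4 = 18.
        Tie groups: |d|=1 (t=2), |d|=2 (t=3); sum(t^3 - t) = 30.
        Var[W] = n(n+1)(2n+1)/24 - sum(t^3-t)/48 = 1224/24 - 30/48 = 50.375.
        z = (W - E[W]) / sqrt(Var[W]) = (14.5 - 18) / 7.0975 = -0.4931.
        Two-sided p = 2*Phi(z) = 0.621921.
Step 6: alpha = 0.1. fail to reject H0.

W+ = 21.5, W- = 14.5, W = min = 14.5, p = 0.621921, fail to reject H0.


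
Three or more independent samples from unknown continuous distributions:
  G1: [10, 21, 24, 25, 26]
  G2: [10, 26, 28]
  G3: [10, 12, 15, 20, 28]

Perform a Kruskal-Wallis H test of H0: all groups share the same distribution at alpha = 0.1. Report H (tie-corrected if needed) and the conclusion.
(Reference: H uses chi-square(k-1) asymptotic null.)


Step 1: Combine all N = 13 observations and assign midranks.
sorted (value, group, rank): (10,G1,2), (10,G2,2), (10,G3,2), (12,G3,4), (15,G3,5), (20,G3,6), (21,G1,7), (24,G1,8), (25,G1,9), (26,G1,10.5), (26,G2,10.5), (28,G2,12.5), (28,G3,12.5)
Step 2: Sum ranks within each group.
R_1 = 36.5 (n_1 = 5)
R_2 = 25 (n_2 = 3)
R_3 = 29.5 (n_3 = 5)
Step 3: H = 12/(N(N+1)) * sum(R_i^2/n_i) - 3(N+1)
     = 12/(13*14) * (36.5^2/5 + 25^2/3 + 29.5^2/5) - 3*14
     = 0.065934 * 648.833 - 42
     = 0.780220.
Step 4: Ties present; correction factor C = 1 - 36/(13^3 - 13) = 0.983516. Corrected H = 0.780220 / 0.983516 = 0.793296.
Step 5: Under H0, H ~ chi^2(2); p-value = 0.672571.
Step 6: alpha = 0.1. fail to reject H0.

H = 0.7933, df = 2, p = 0.672571, fail to reject H0.


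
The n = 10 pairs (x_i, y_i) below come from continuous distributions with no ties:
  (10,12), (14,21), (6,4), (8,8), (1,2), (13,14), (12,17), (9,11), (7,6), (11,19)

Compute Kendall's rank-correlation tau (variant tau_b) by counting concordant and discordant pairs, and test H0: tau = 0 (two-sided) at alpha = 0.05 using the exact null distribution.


Step 1: Enumerate the 45 unordered pairs (i,j) with i<j and classify each by sign(x_j-x_i) * sign(y_j-y_i).
  (1,2):dx=+4,dy=+9->C; (1,3):dx=-4,dy=-8->C; (1,4):dx=-2,dy=-4->C; (1,5):dx=-9,dy=-10->C
  (1,6):dx=+3,dy=+2->C; (1,7):dx=+2,dy=+5->C; (1,8):dx=-1,dy=-1->C; (1,9):dx=-3,dy=-6->C
  (1,10):dx=+1,dy=+7->C; (2,3):dx=-8,dy=-17->C; (2,4):dx=-6,dy=-13->C; (2,5):dx=-13,dy=-19->C
  (2,6):dx=-1,dy=-7->C; (2,7):dx=-2,dy=-4->C; (2,8):dx=-5,dy=-10->C; (2,9):dx=-7,dy=-15->C
  (2,10):dx=-3,dy=-2->C; (3,4):dx=+2,dy=+4->C; (3,5):dx=-5,dy=-2->C; (3,6):dx=+7,dy=+10->C
  (3,7):dx=+6,dy=+13->C; (3,8):dx=+3,dy=+7->C; (3,9):dx=+1,dy=+2->C; (3,10):dx=+5,dy=+15->C
  (4,5):dx=-7,dy=-6->C; (4,6):dx=+5,dy=+6->C; (4,7):dx=+4,dy=+9->C; (4,8):dx=+1,dy=+3->C
  (4,9):dx=-1,dy=-2->C; (4,10):dx=+3,dy=+11->C; (5,6):dx=+12,dy=+12->C; (5,7):dx=+11,dy=+15->C
  (5,8):dx=+8,dy=+9->C; (5,9):dx=+6,dy=+4->C; (5,10):dx=+10,dy=+17->C; (6,7):dx=-1,dy=+3->D
  (6,8):dx=-4,dy=-3->C; (6,9):dx=-6,dy=-8->C; (6,10):dx=-2,dy=+5->D; (7,8):dx=-3,dy=-6->C
  (7,9):dx=-5,dy=-11->C; (7,10):dx=-1,dy=+2->D; (8,9):dx=-2,dy=-5->C; (8,10):dx=+2,dy=+8->C
  (9,10):dx=+4,dy=+13->C
Step 2: C = 42, D = 3, total pairs = 45.
Step 3: tau = (C - D)/(n(n-1)/2) = (42 - 3)/45 = 0.866667.
Step 4: Exact two-sided p-value (enumerate n! = 3628800 permutations of y under H0): p = 0.000115.
Step 5: alpha = 0.05. reject H0.

tau_b = 0.8667 (C=42, D=3), p = 0.000115, reject H0.


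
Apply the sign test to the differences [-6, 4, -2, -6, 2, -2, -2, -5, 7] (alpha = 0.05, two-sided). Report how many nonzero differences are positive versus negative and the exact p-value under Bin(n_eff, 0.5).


Step 1: Discard zero differences. Original n = 9; n_eff = number of nonzero differences = 9.
Nonzero differences (with sign): -6, +4, -2, -6, +2, -2, -2, -5, +7
Step 2: Count signs: positive = 3, negative = 6.
Step 3: Under H0: P(positive) = 0.5, so the number of positives S ~ Bin(9, 0.5).
Step 4: Two-sided exact p-value = sum of Bin(9,0.5) probabilities at or below the observed probability = 0.507812.
Step 5: alpha = 0.05. fail to reject H0.

n_eff = 9, pos = 3, neg = 6, p = 0.507812, fail to reject H0.


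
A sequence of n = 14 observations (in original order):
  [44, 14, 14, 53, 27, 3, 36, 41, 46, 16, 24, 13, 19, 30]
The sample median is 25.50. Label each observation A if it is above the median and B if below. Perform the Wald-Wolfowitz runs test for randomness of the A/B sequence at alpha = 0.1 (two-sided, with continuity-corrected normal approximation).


Step 1: Compute median = 25.50; label A = above, B = below.
Labels in order: ABBAABAAABBBBA  (n_A = 7, n_B = 7)
Step 2: Count runs R = 7.
Step 3: Under H0 (random ordering), E[R] = 2*n_A*n_B/(n_A+n_B) + 1 = 2*7*7/14 + 1 = 8.0000.
        Var[R] = 2*n_A*n_B*(2*n_A*n_B - n_A - n_B) / ((n_A+n_B)^2 * (n_A+n_B-1)) = 8232/2548 = 3.2308.
        SD[R] = 1.7974.
Step 4: Continuity-corrected z = (R + 0.5 - E[R]) / SD[R] = (7 + 0.5 - 8.0000) / 1.7974 = -0.2782.
Step 5: Two-sided p-value via normal approximation = 2*(1 - Phi(|z|)) = 0.780879.
Step 6: alpha = 0.1. fail to reject H0.

R = 7, z = -0.2782, p = 0.780879, fail to reject H0.


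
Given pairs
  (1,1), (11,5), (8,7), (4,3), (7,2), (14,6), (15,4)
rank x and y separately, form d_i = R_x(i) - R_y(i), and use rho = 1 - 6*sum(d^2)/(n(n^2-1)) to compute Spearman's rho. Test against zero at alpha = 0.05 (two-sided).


Step 1: Rank x and y separately (midranks; no ties here).
rank(x): 1->1, 11->5, 8->4, 4->2, 7->3, 14->6, 15->7
rank(y): 1->1, 5->5, 7->7, 3->3, 2->2, 6->6, 4->4
Step 2: d_i = R_x(i) - R_y(i); compute d_i^2.
  (1-1)^2=0, (5-5)^2=0, (4-7)^2=9, (2-3)^2=1, (3-2)^2=1, (6-6)^2=0, (7-4)^2=9
sum(d^2) = 20.
Step 3: rho = 1 - 6*20 / (7*(7^2 - 1)) = 1 - 120/336 = 0.642857.
Step 4: Under H0, t = rho * sqrt((n-2)/(1-rho^2)) = 1.8766 ~ t(5).
Step 5: Two-sided p-value from the t-distribution with 5 df = 0.119392.
Step 6: alpha = 0.05. fail to reject H0.

rho = 0.6429, p = 0.119392, fail to reject H0 at alpha = 0.05.


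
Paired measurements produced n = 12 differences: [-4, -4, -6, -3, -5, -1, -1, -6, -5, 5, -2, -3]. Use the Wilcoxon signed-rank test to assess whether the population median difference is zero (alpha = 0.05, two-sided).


Step 1: Drop any zero differences (none here) and take |d_i|.
|d| = [4, 4, 6, 3, 5, 1, 1, 6, 5, 5, 2, 3]
Step 2: Midrank |d_i| (ties get averaged ranks).
ranks: |4|->6.5, |4|->6.5, |6|->11.5, |3|->4.5, |5|->9, |1|->1.5, |1|->1.5, |6|->11.5, |5|->9, |5|->9, |2|->3, |3|->4.5
Step 3: Attach original signs; sum ranks with positive sign and with negative sign.
W+ = 9 = 9
W- = 6.5 + 6.5 + 11.5 + 4.5 + 9 + 1.5 + 1.5 + 11.5 + 9 + 3 + 4.5 = 69
(Check: W+ + W- = 78 should equal n(n+1)/2 = 78.)
Step 4: Test statistic W = min(W+, W-) = 9.
Step 5: Ties in |d|, so use the tie-corrected normal approximation.
        E[W] = n(n+1)/4 = 12*13/4 = 39.
        Tie groups: |d|=1 (t=2), |d|=3 (t=2), |d|=4 (t=2), |d|=5 (t=3), |d|=6 (t=2); sum(t^3 - t) = 48.
        Var[W] = n(n+1)(2n+1)/24 - sum(t^3-t)/48 = 3900/24 - 48/48 = 161.5.
        z = (W - E[W]) / sqrt(Var[W]) = (9 - 39) / 12.7083 = -2.3607.
        Two-sided p = 2*Phi(z) = 0.018242.
Step 6: alpha = 0.05. reject H0.

W+ = 9, W- = 69, W = min = 9, p = 0.018242, reject H0.


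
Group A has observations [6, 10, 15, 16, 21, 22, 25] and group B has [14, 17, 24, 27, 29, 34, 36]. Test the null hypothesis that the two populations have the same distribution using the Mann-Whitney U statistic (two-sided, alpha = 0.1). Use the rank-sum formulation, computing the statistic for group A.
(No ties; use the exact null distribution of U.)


Step 1: Combine and sort all 14 observations; assign midranks.
sorted (value, group): (6,X), (10,X), (14,Y), (15,X), (16,X), (17,Y), (21,X), (22,X), (24,Y), (25,X), (27,Y), (29,Y), (34,Y), (36,Y)
ranks: 6->1, 10->2, 14->3, 15->4, 16->5, 17->6, 21->7, 22->8, 24->9, 25->10, 27->11, 29->12, 34->13, 36->14
Step 2: Rank sum for X: R1 = 1 + 2 + 4 + 5 + 7 + 8 + 10 = 37.
Step 3: U_X = R1 - n1(n1+1)/2 = 37 - 7*8/2 = 37 - 28 = 9.
       U_Y = n1*n2 - U_X = 49 - 9 = 40.
Step 4: No ties, so the exact null distribution of U (based on enumerating the C(14,7) = 3432 equally likely rank assignments) gives the two-sided p-value.
Step 5: p-value = 0.053030; compare to alpha = 0.1. reject H0.

U_X = 9, p = 0.053030, reject H0 at alpha = 0.1.


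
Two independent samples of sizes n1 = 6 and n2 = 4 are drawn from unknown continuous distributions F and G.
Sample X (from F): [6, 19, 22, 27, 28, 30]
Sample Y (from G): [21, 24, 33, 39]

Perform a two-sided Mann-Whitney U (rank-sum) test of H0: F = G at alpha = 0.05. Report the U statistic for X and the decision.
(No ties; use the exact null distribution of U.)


Step 1: Combine and sort all 10 observations; assign midranks.
sorted (value, group): (6,X), (19,X), (21,Y), (22,X), (24,Y), (27,X), (28,X), (30,X), (33,Y), (39,Y)
ranks: 6->1, 19->2, 21->3, 22->4, 24->5, 27->6, 28->7, 30->8, 33->9, 39->10
Step 2: Rank sum for X: R1 = 1 + 2 + 4 + 6 + 7 + 8 = 28.
Step 3: U_X = R1 - n1(n1+1)/2 = 28 - 6*7/2 = 28 - 21 = 7.
       U_Y = n1*n2 - U_X = 24 - 7 = 17.
Step 4: No ties, so the exact null distribution of U (based on enumerating the C(10,6) = 210 equally likely rank assignments) gives the two-sided p-value.
Step 5: p-value = 0.352381; compare to alpha = 0.05. fail to reject H0.

U_X = 7, p = 0.352381, fail to reject H0 at alpha = 0.05.
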